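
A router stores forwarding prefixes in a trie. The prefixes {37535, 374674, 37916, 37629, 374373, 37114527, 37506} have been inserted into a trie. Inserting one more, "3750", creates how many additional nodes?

Every character of "3750" already lies on an existing path (it is a prefix of some stored word).
No new nodes are needed: 0.

0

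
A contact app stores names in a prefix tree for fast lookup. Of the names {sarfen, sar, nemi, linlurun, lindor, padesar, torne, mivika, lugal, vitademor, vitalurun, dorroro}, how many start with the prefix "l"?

Traverse to the node for "l", then collect every word in that subtree.
Matches: "lindor", "linlurun", "lugal"
Count: 3

3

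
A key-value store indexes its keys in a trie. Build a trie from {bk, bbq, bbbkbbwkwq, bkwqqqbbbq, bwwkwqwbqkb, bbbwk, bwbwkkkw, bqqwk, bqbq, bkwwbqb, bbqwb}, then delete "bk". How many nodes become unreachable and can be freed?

0

Walk "bk" from the leaf back toward the root, removing each node that no remaining word uses.
Every node on "bk" is still needed (e.g. by "bkwqqqbbbq"), so nothing is freed.
Nodes removed: 0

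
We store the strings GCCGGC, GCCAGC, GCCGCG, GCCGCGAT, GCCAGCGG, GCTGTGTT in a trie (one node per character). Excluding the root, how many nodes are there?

21

For each word, the new-node count is its length minus the longest prefix already in the trie:
  "GCCGGC" → 6 new (G, C, C, G, G, C)
  "GCCAGC" → prefix "GCC" already present; 3 new (A, G, C)
  "GCCGCG" → prefix "GCCG" already present; 2 new (C, G)
  "GCCGCGAT" → prefix "GCCGCG" already present; 2 new (A, T)
  "GCCAGCGG" → prefix "GCCAGC" already present; 2 new (G, G)
  "GCTGTGTT" → prefix "GC" already present; 6 new (T, G, T, G, T, T)
Total nodes = 6 + 3 + 2 + 2 + 2 + 6 = 21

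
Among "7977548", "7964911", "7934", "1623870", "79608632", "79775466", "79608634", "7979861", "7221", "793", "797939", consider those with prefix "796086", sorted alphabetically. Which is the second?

DFS of the "796086" subtree visits, in order: "79608632", "79608634"
Position 2: 79608634

79608634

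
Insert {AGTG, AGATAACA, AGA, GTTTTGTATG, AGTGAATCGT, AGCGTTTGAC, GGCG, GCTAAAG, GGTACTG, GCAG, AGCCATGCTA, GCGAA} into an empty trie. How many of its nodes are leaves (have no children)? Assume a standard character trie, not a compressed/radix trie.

Leaves are exactly the stored words that no other stored word extends.
Those words: "AGATAACA", "AGCCATGCTA", "AGCGTTTGAC", "AGTGAATCGT", "GCAG", "GCGAA", "GCTAAAG", "GGCG", "GGTACTG", "GTTTTGTATG"
Leaf count: 10

10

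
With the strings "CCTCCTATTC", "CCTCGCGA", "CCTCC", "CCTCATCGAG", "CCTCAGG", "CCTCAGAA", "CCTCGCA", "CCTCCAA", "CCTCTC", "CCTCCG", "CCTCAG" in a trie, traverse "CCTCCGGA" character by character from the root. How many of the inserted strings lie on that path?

Walk "CCTCCGGA" from the root; an end-of-word marker is hit whenever a stored word is a prefix of "CCTCCGGA".
Prefixes of the query that are stored words: "CCTCC", "CCTCCG"
Count: 2

2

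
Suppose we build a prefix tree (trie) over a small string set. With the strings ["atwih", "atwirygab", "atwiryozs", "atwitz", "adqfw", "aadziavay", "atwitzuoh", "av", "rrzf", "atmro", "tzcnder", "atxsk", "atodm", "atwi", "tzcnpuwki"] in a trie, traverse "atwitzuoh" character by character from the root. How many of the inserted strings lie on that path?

3

Check each prefix of "atwitzuoh" against the stored set — each match is an end-marker on the path.
Prefixes of the query that are stored words: "atwi", "atwitz", "atwitzuoh"
Count: 3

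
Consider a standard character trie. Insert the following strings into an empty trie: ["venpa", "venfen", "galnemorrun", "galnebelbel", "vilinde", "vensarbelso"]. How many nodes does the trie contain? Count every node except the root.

39

Count nodes per top-level branch (shared prefixes stored once):
  'g'-branch (galnebelbel, galnemorrun): 17 nodes
  'v'-branch (venfen, venpa, vensarbelso, vilinde): 22 nodes
Sum: 39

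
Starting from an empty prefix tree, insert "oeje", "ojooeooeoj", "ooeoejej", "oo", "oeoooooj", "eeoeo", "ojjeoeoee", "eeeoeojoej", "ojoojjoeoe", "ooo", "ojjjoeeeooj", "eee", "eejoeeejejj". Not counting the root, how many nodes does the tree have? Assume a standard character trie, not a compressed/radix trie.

Trace insertions, counting only characters that open a new branch:
  "oeje" → 4 new (o, e, j, e)
  "ojooeooeoj" → prefix "o" already present; 9 new (j, o, o, e, o, o, e, o, j)
  "ooeoejej" → prefix "o" already present; 7 new (o, e, o, e, j, e, j)
  "oo" → prefix "oo" already present; 0 new (none)
  "oeoooooj" → prefix "oe" already present; 6 new (o, o, o, o, o, j)
  "eeoeo" → 5 new (e, e, o, e, o)
  "ojjeoeoee" → prefix "oj" already present; 7 new (j, e, o, e, o, e, e)
  "eeeoeojoej" → prefix "ee" already present; 8 new (e, o, e, o, j, o, e, j)
  "ojoojjoeoe" → prefix "ojoo" already present; 6 new (j, j, o, e, o, e)
  "ooo" → prefix "oo" already present; 1 new (o)
  "ojjjoeeeooj" → prefix "ojj" already present; 8 new (j, o, e, e, e, o, o, j)
  "eee" → prefix "eee" already present; 0 new (none)
  "eejoeeejejj" → prefix "ee" already present; 9 new (j, o, e, e, e, j, e, j, j)
Total nodes = 4 + 9 + 7 + 0 + 6 + 5 + 7 + 8 + 6 + 1 + 8 + 0 + 9 = 70

70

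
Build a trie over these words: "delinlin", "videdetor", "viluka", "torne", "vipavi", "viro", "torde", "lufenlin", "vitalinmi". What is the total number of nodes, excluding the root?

For each word, the new-node count is its length minus the longest prefix already in the trie:
  "delinlin" → 8 new (d, e, l, i, n, l, i, n)
  "videdetor" → 9 new (v, i, d, e, d, e, t, o, r)
  "viluka" → prefix "vi" already present; 4 new (l, u, k, a)
  "torne" → 5 new (t, o, r, n, e)
  "vipavi" → prefix "vi" already present; 4 new (p, a, v, i)
  "viro" → prefix "vi" already present; 2 new (r, o)
  "torde" → prefix "tor" already present; 2 new (d, e)
  "lufenlin" → 8 new (l, u, f, e, n, l, i, n)
  "vitalinmi" → prefix "vi" already present; 7 new (t, a, l, i, n, m, i)
Total nodes = 8 + 9 + 4 + 5 + 4 + 2 + 2 + 8 + 7 = 49

49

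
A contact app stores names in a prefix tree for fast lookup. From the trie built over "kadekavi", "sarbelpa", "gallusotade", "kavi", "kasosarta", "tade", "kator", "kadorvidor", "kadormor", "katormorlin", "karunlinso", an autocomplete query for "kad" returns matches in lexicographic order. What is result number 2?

kadormor

DFS of the "kad" subtree visits, in order: "kadekavi", "kadormor", "kadorvidor"
The 2nd is kadormor.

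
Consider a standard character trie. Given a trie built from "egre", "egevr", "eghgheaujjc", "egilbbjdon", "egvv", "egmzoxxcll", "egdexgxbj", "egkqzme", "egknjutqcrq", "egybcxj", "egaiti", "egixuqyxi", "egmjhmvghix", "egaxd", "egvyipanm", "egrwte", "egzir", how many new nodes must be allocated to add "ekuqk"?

4

Walking "ekuqk" from the root, the first 1 characters ("e") follow existing edges; "k" is the first miss.
So 5 − 1 = 4 new nodes.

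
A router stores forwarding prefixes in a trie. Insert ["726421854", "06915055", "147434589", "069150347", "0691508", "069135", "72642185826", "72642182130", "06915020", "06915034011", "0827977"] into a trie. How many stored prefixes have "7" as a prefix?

3

Walk to "7"; the words in its subtree are exactly those with that prefix.
Words under "7": 72642182130, 726421854, 72642185826
Count: 3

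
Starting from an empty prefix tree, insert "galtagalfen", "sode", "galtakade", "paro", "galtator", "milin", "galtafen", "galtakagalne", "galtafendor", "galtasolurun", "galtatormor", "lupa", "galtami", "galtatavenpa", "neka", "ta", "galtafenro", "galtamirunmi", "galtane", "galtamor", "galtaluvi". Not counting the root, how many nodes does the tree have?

85

Count nodes per top-level branch (shared prefixes stored once):
  'g'-branch (galtafen, galtafendor, galtafenro, galtagalfen, galtakade, galtakagalne, galtaluvi, galtami, galtamirunmi, galtamor, galtane, galtasolurun, galtatavenpa, galtator, galtatormor): 62 nodes
  'l'-branch (lupa): 4 nodes
  'm'-branch (milin): 5 nodes
  'n'-branch (neka): 4 nodes
  'p'-branch (paro): 4 nodes
  's'-branch (sode): 4 nodes
  't'-branch (ta): 2 nodes
Sum: 85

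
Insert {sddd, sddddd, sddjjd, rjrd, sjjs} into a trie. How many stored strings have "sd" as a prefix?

Traverse to the node for "sd", then collect every word in that subtree.
Words under "sd": sddd, sddddd, sddjjd
Count: 3

3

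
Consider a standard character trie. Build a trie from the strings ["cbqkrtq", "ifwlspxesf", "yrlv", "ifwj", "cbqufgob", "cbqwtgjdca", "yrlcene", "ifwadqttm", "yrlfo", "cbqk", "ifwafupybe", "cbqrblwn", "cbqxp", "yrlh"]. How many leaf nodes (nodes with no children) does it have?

13

Leaves are exactly the stored words that no other stored word extends.
Those words: "cbqkrtq", "cbqrblwn", "cbqufgob", "cbqwtgjdca", "cbqxp", "ifwadqttm", "ifwafupybe", "ifwj", "ifwlspxesf", "yrlcene", "yrlfo", "yrlh", "yrlv"
Leaf count: 13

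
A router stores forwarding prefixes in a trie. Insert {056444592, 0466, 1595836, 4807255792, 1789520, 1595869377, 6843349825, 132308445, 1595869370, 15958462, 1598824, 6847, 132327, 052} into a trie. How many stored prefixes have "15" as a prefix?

5

Walk to "15"; the words in its subtree are exactly those with that prefix.
Words under "15": 1595836, 15958462, 1595869370, 1595869377, 1598824
Count: 5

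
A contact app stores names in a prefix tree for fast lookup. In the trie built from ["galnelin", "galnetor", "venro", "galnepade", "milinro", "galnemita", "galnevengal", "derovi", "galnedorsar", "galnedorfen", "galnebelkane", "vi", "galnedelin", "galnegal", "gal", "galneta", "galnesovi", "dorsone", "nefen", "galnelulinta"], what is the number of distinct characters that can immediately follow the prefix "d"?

The children of the "d" node are the distinct next characters among strings starting with "d".
Distinct next characters after "d": e, o.
That node has 2 child edges.

2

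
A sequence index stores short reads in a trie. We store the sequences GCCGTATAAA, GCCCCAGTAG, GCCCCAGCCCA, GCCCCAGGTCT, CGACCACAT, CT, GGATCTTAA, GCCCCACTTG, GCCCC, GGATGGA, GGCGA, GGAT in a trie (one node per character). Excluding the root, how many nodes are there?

For each word, the new-node count is its length minus the longest prefix already in the trie:
  "GCCGTATAAA" → 10 new (G, C, C, G, T, A, T, A, A, A)
  "GCCCCAGTAG" → prefix "GCC" already present; 7 new (C, C, A, G, T, A, G)
  "GCCCCAGCCCA" → prefix "GCCCCAG" already present; 4 new (C, C, C, A)
  "GCCCCAGGTCT" → prefix "GCCCCAG" already present; 4 new (G, T, C, T)
  "CGACCACAT" → 9 new (C, G, A, C, C, A, C, A, T)
  "CT" → prefix "C" already present; 1 new (T)
  "GGATCTTAA" → prefix "G" already present; 8 new (G, A, T, C, T, T, A, A)
  "GCCCCACTTG" → prefix "GCCCCA" already present; 4 new (C, T, T, G)
  "GCCCC" → prefix "GCCCC" already present; 0 new (none)
  "GGATGGA" → prefix "GGAT" already present; 3 new (G, G, A)
  "GGCGA" → prefix "GG" already present; 3 new (C, G, A)
  "GGAT" → prefix "GGAT" already present; 0 new (none)
Total nodes = 10 + 7 + 4 + 4 + 9 + 1 + 8 + 4 + 0 + 3 + 3 + 0 = 53

53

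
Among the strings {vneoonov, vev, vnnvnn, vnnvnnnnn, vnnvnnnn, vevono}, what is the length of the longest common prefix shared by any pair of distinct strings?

8

The deepest shared node is where two words last agree before diverging.
"vnnvnnnn" and "vnnvnnnnn" agree on "vnnvnnnn" (8 characters) before diverging; nothing deeper is shared.
Longest shared-prefix length: 8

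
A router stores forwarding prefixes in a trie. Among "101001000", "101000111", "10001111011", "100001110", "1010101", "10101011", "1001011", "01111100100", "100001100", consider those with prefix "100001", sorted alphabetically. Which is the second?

Words with prefix "100001", in lexicographic order: "100001100", "100001110"
The 2nd is 100001110.

100001110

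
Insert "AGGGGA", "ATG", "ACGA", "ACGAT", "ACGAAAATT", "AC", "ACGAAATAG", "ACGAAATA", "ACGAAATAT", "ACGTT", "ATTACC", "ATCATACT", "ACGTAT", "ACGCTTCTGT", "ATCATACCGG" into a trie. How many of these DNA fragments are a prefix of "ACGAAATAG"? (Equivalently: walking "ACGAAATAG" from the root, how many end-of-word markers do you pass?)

Traverse "ACGAAATAG" character by character; count nodes along the way that are marked as word ends.
Prefixes of the query that are stored words: "AC", "ACGA", "ACGAAATA", "ACGAAATAG"
Count: 4

4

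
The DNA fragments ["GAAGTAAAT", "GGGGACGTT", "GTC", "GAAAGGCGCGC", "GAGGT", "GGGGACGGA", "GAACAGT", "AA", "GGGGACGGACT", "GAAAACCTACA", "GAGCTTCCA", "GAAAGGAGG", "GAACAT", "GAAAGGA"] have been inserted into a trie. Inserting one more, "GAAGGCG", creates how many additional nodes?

3

"GAAG" is already a path in the trie; the remaining "GCG" must be added.
New nodes needed: |"GAAGGCG"| − 4 = 7 − 4 = 3.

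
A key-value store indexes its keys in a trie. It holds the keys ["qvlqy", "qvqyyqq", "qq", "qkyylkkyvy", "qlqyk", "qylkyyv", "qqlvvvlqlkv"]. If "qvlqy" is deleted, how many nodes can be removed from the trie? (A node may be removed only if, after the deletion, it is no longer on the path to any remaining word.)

3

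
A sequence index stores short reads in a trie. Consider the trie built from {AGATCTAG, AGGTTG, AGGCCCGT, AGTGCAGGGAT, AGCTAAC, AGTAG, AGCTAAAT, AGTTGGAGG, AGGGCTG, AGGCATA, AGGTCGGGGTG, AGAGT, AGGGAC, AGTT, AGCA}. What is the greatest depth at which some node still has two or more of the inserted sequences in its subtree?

Look for the deepest trie node that still has at least two words in its subtree.
e.g. "AGCTAAAT" and "AGCTAAC" share the prefix "AGCTAA" of length 6; no pair shares a longer one.
Longest shared-prefix length: 6

6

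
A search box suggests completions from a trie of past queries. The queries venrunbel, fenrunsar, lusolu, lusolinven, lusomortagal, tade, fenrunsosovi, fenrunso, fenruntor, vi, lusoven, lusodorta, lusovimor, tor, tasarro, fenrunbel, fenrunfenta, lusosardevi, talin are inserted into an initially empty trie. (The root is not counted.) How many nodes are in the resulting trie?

Trace insertions, counting only characters that open a new branch:
  "venrunbel" → 9 new (v, e, n, r, u, n, b, e, l)
  "fenrunsar" → 9 new (f, e, n, r, u, n, s, a, r)
  "lusolu" → 6 new (l, u, s, o, l, u)
  "lusolinven" → prefix "lusol" already present; 5 new (i, n, v, e, n)
  "lusomortagal" → prefix "luso" already present; 8 new (m, o, r, t, a, g, a, l)
  "tade" → 4 new (t, a, d, e)
  "fenrunsosovi" → prefix "fenruns" already present; 5 new (o, s, o, v, i)
  "fenrunso" → prefix "fenrunso" already present; 0 new (none)
  "fenruntor" → prefix "fenrun" already present; 3 new (t, o, r)
  "vi" → prefix "v" already present; 1 new (i)
  "lusoven" → prefix "luso" already present; 3 new (v, e, n)
  "lusodorta" → prefix "luso" already present; 5 new (d, o, r, t, a)
  "lusovimor" → prefix "lusov" already present; 4 new (i, m, o, r)
  "tor" → prefix "t" already present; 2 new (o, r)
  "tasarro" → prefix "ta" already present; 5 new (s, a, r, r, o)
  "fenrunbel" → prefix "fenrun" already present; 3 new (b, e, l)
  "fenrunfenta" → prefix "fenrun" already present; 5 new (f, e, n, t, a)
  "lusosardevi" → prefix "luso" already present; 7 new (s, a, r, d, e, v, i)
  "talin" → prefix "ta" already present; 3 new (l, i, n)
Total nodes = 9 + 9 + 6 + 5 + 8 + 4 + 5 + 0 + 3 + 1 + 3 + 5 + 4 + 2 + 5 + 3 + 5 + 7 + 3 = 87

87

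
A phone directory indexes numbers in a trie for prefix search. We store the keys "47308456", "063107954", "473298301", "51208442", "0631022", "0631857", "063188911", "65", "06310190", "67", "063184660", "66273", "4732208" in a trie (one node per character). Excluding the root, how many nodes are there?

57

Trace insertions, counting only characters that open a new branch:
  "47308456" → 8 new (4, 7, 3, 0, 8, 4, 5, 6)
  "063107954" → 9 new (0, 6, 3, 1, 0, 7, 9, 5, 4)
  "473298301" → prefix "473" already present; 6 new (2, 9, 8, 3, 0, 1)
  "51208442" → 8 new (5, 1, 2, 0, 8, 4, 4, 2)
  "0631022" → prefix "06310" already present; 2 new (2, 2)
  "0631857" → prefix "0631" already present; 3 new (8, 5, 7)
  "063188911" → prefix "06318" already present; 4 new (8, 9, 1, 1)
  "65" → 2 new (6, 5)
  "06310190" → prefix "06310" already present; 3 new (1, 9, 0)
  "67" → prefix "6" already present; 1 new (7)
  "063184660" → prefix "06318" already present; 4 new (4, 6, 6, 0)
  "66273" → prefix "6" already present; 4 new (6, 2, 7, 3)
  "4732208" → prefix "4732" already present; 3 new (2, 0, 8)
Total nodes = 8 + 9 + 6 + 8 + 2 + 3 + 4 + 2 + 3 + 1 + 4 + 4 + 3 = 57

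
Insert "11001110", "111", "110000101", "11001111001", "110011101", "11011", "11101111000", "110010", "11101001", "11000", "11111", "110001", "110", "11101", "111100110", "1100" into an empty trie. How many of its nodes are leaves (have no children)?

10

Leaves are exactly the stored words that no other stored word extends.
Those words: "110000101", "110001", "110010", "110011101", "11001111001", "11011", "11101001", "11101111000", "111100110", "11111"
Leaf count: 10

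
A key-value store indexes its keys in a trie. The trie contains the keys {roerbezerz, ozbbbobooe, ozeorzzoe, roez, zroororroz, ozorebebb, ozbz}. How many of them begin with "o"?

Filter for entries beginning with "o":
Matches: "ozbbbobooe", "ozbz", "ozeorzzoe", "ozorebebb"
Count: 4

4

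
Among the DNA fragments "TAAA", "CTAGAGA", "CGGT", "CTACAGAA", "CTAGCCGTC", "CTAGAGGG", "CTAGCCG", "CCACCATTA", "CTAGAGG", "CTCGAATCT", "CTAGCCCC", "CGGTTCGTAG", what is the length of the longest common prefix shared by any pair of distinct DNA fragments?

Equivalently: take the maximum, over all pairs, of their longest common prefix length.
e.g. "CTAGAGG" and "CTAGAGGG" share the prefix "CTAGAGG" of length 7; no pair shares a longer one.
Longest shared-prefix length: 7

7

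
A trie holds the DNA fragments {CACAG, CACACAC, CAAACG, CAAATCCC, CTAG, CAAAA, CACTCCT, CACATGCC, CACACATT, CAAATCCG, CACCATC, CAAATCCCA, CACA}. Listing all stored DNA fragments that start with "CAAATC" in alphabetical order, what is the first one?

CAAATCCC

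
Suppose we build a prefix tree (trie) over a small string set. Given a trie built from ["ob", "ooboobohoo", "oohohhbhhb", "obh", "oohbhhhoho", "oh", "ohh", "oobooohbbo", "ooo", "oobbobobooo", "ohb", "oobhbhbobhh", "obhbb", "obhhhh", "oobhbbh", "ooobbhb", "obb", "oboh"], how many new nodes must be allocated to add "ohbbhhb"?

4

"ohb" is already a path in the trie; the remaining "bhhb" must be added.
New nodes needed: |"ohbbhhb"| − 3 = 7 − 3 = 4.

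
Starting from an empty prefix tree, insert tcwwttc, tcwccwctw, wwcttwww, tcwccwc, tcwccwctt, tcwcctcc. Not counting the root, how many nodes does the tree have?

25

Trie structure (* marks end of a word):
(root)
├─ t
│  └─ c
│     └─ w
│        ├─ c
│        │  └─ c
│        │     ├─ t
│        │     │  └─ c
│        │     │     └─ c *
│        │     └─ w
│        │        └─ c *
│        │           └─ t
│        │              ├─ t *
│        │              └─ w *
│        └─ w
│           └─ t
│              └─ t
│                 └─ c *
└─ w
   └─ w
      └─ c
         └─ t
            └─ t
               └─ w
                  └─ w
                     └─ w *
Counting every labelled node above: 25.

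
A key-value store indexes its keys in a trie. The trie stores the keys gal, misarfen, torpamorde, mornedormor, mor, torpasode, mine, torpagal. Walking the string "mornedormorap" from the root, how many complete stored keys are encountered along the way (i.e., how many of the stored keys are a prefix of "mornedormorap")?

2

Walk "mornedormorap" from the root; an end-of-word marker is hit whenever a stored word is a prefix of "mornedormorap".
Prefixes of the query that are stored words: "mor", "mornedormor"
Count: 2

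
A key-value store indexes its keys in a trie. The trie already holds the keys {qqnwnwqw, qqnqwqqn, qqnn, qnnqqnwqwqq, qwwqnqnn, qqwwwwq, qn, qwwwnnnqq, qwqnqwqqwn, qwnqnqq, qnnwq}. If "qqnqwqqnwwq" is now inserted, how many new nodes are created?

"qqnqwqqn" is already a path in the trie; the remaining "wwq" must be added.
So 11 − 8 = 3 new nodes.

3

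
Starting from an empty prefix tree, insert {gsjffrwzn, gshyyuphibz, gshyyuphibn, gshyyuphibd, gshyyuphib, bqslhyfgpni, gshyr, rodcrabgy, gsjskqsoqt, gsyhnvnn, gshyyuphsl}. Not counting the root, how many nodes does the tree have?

56

Insert word by word; a character creates a node only if that edge doesn't already exist:
  "gsjffrwzn" → 9 new (g, s, j, f, f, r, w, z, n)
  "gshyyuphibz" → prefix "gs" already present; 9 new (h, y, y, u, p, h, i, b, z)
  "gshyyuphibn" → prefix "gshyyuphib" already present; 1 new (n)
  "gshyyuphibd" → prefix "gshyyuphib" already present; 1 new (d)
  "gshyyuphib" → prefix "gshyyuphib" already present; 0 new (none)
  "bqslhyfgpni" → 11 new (b, q, s, l, h, y, f, g, p, n, i)
  "gshyr" → prefix "gshy" already present; 1 new (r)
  "rodcrabgy" → 9 new (r, o, d, c, r, a, b, g, y)
  "gsjskqsoqt" → prefix "gsj" already present; 7 new (s, k, q, s, o, q, t)
  "gsyhnvnn" → prefix "gs" already present; 6 new (y, h, n, v, n, n)
  "gshyyuphsl" → prefix "gshyyuph" already present; 2 new (s, l)
Total nodes = 9 + 9 + 1 + 1 + 0 + 11 + 1 + 9 + 7 + 6 + 2 = 56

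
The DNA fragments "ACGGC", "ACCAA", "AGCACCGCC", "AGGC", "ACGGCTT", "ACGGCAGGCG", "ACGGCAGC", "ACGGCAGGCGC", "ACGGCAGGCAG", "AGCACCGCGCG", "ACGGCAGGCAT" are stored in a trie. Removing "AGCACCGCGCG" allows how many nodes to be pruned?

3

After clearing the end-marker at "AGCACCGCGCG", prune upward until reaching a node still needed by another word.
The suffix "GCG" (3 nodes) is used only by "AGCACCGCGCG"; the node for "AGCACCGC" still has the child "C", so pruning stops there.
Nodes removed: 3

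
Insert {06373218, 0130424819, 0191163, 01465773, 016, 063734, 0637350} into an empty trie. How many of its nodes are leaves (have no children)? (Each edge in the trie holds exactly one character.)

Leaves are exactly the stored words that no other stored word extends.
Those words: "0130424819", "01465773", "016", "0191163", "06373218", "063734", "0637350"
Leaf count: 7

7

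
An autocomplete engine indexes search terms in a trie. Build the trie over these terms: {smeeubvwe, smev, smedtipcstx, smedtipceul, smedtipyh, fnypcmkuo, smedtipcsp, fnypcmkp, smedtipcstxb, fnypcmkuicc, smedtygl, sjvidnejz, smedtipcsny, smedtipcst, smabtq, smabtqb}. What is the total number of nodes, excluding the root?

Trace insertions, counting only characters that open a new branch:
  "smeeubvwe" → 9 new (s, m, e, e, u, b, v, w, e)
  "smev" → prefix "sme" already present; 1 new (v)
  "smedtipcstx" → prefix "sme" already present; 8 new (d, t, i, p, c, s, t, x)
  "smedtipceul" → prefix "smedtipc" already present; 3 new (e, u, l)
  "smedtipyh" → prefix "smedtip" already present; 2 new (y, h)
  "fnypcmkuo" → 9 new (f, n, y, p, c, m, k, u, o)
  "smedtipcsp" → prefix "smedtipcs" already present; 1 new (p)
  "fnypcmkp" → prefix "fnypcmk" already present; 1 new (p)
  "smedtipcstxb" → prefix "smedtipcstx" already present; 1 new (b)
  "fnypcmkuicc" → prefix "fnypcmku" already present; 3 new (i, c, c)
  "smedtygl" → prefix "smedt" already present; 3 new (y, g, l)
  "sjvidnejz" → prefix "s" already present; 8 new (j, v, i, d, n, e, j, z)
  "smedtipcsny" → prefix "smedtipcs" already present; 2 new (n, y)
  "smedtipcst" → prefix "smedtipcst" already present; 0 new (none)
  "smabtq" → prefix "sm" already present; 4 new (a, b, t, q)
  "smabtqb" → prefix "smabtq" already present; 1 new (b)
Total nodes = 9 + 1 + 8 + 3 + 2 + 9 + 1 + 1 + 1 + 3 + 3 + 8 + 2 + 0 + 4 + 1 = 56

56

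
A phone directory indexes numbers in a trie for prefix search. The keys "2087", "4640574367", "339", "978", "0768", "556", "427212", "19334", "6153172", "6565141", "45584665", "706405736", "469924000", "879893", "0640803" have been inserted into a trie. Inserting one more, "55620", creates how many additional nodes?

The longest prefix of "55620" already in the trie is "556" (length 3).
So 5 − 3 = 2 new nodes.

2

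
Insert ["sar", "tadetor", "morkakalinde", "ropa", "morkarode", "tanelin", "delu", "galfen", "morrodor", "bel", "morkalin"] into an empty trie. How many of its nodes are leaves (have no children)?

11

Leaves are exactly the stored words that no other stored word extends.
Those words: "bel", "delu", "galfen", "morkakalinde", "morkalin", "morkarode", "morrodor", "ropa", "sar", "tadetor", "tanelin"
Leaf count: 11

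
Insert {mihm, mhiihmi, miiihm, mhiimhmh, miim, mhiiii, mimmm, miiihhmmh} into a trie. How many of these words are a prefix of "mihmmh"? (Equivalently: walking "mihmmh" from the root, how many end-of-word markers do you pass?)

Check each prefix of "mihmmh" against the stored set — each match is an end-marker on the path.
Prefixes of the query that are stored words: "mihm"
Count: 1

1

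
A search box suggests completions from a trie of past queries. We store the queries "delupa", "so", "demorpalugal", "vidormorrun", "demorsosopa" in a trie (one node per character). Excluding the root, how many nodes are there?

For each word, the new-node count is its length minus the longest prefix already in the trie:
  "delupa" → 6 new (d, e, l, u, p, a)
  "so" → 2 new (s, o)
  "demorpalugal" → prefix "de" already present; 10 new (m, o, r, p, a, l, u, g, a, l)
  "vidormorrun" → 11 new (v, i, d, o, r, m, o, r, r, u, n)
  "demorsosopa" → prefix "demor" already present; 6 new (s, o, s, o, p, a)
Total nodes = 6 + 2 + 10 + 11 + 6 = 35

35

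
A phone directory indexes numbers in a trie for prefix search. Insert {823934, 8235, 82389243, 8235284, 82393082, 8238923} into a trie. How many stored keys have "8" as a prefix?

Filter for entries beginning with "8":
Words under "8": 8235, 8235284, 8238923, 82389243, 82393082, 823934
Count: 6

6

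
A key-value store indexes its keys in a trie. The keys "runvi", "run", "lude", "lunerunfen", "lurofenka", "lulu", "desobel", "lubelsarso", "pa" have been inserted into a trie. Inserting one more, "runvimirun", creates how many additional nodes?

Walking "runvimirun" from the root, the first 5 characters ("runvi") follow existing edges; "m" is the first miss.
New nodes needed: |"runvimirun"| − 5 = 10 − 5 = 5.

5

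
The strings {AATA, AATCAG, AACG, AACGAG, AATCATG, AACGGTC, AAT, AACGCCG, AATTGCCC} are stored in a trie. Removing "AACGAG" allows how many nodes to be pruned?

2

A node on "AACGAG"'s path can go only if nothing else ends at it or branches off below it.
The suffix "AG" (2 nodes) is used only by "AACGAG"; the node for "AACG" still has the child "G", so pruning stops there.
Nodes removed: 2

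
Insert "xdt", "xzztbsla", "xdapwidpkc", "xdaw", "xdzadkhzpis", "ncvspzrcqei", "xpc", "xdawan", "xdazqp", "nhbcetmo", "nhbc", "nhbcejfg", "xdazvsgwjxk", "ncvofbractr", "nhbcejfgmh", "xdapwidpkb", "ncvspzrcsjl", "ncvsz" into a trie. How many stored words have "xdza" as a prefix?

Walk to "xdza"; the words in its subtree are exactly those with that prefix.
Matches: "xdzadkhzpis"
Count: 1

1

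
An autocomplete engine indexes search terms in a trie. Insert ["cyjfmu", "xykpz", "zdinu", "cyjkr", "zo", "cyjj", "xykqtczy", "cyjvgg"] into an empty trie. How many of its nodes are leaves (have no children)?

Leaves are exactly the stored words that no other stored word extends.
Those words: "cyjfmu", "cyjj", "cyjkr", "cyjvgg", "xykpz", "xykqtczy", "zdinu", "zo"
Leaf count: 8

8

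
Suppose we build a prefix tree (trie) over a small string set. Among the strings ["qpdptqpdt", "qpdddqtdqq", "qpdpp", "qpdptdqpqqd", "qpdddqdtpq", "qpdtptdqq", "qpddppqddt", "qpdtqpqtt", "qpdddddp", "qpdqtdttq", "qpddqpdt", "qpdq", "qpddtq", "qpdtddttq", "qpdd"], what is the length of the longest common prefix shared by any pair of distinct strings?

The deepest shared node is where two words last agree before diverging.
e.g. "qpdddqdtpq" and "qpdddqtdqq" share the prefix "qpdddq" of length 6; no pair shares a longer one.
Longest shared-prefix length: 6

6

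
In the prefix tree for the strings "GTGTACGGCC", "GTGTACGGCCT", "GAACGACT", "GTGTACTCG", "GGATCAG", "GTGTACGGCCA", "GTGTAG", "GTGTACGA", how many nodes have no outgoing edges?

A leaf is a node with no children — equivalently, the end of a word that is not a proper prefix of any other stored word.
Those words: "GAACGACT", "GGATCAG", "GTGTACGA", "GTGTACGGCCA", "GTGTACGGCCT", "GTGTACTCG", "GTGTAG"
Leaf count: 7

7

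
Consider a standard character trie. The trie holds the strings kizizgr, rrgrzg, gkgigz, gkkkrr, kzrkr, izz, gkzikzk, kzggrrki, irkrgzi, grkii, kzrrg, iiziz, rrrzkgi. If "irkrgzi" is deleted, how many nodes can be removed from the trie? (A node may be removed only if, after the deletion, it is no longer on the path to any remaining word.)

6

Walk "irkrgzi" from the leaf back toward the root, removing each node that no remaining word uses.
The suffix "rkrgzi" (6 nodes) is used only by "irkrgzi"; the node for "i" still has the child "z", so pruning stops there.
Nodes removed: 6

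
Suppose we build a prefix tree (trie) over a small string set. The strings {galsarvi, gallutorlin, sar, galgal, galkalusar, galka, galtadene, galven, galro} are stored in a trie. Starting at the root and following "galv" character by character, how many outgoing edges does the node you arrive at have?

Walk "galv" from the root, arriving at one node.
Characters that immediately follow "galv" among the stored strings: {e}.
That node has 1 child edge.

1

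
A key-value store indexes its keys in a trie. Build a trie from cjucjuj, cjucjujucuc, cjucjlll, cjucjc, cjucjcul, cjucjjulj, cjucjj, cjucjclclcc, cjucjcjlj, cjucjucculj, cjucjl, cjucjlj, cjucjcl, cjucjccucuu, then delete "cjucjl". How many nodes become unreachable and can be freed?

After clearing the end-marker at "cjucjl", prune upward until reaching a node still needed by another word.
Every node on "cjucjl" is still needed (e.g. by "cjucjlll"), so nothing is freed.
Nodes removed: 0

0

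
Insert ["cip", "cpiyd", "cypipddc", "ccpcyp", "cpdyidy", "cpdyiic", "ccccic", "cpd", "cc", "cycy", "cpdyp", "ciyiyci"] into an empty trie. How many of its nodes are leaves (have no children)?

A leaf is a node with no children — equivalently, the end of a word that is not a proper prefix of any other stored word.
Those words: "ccccic", "ccpcyp", "cip", "ciyiyci", "cpdyidy", "cpdyiic", "cpdyp", "cpiyd", "cycy", "cypipddc"
Leaf count: 10

10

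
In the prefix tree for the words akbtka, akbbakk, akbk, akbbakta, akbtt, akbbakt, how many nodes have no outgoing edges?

5

Leaves are exactly the stored words that no other stored word extends.
Those words: "akbbakk", "akbbakta", "akbk", "akbtka", "akbtt"
Leaf count: 5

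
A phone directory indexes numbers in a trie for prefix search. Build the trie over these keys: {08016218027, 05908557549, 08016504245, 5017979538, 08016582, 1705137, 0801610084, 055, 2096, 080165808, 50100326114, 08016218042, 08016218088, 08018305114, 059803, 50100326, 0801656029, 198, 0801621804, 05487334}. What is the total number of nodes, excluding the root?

For each word, the new-node count is its length minus the longest prefix already in the trie:
  "08016218027" → 11 new (0, 8, 0, 1, 6, 2, 1, 8, 0, 2, 7)
  "05908557549" → prefix "0" already present; 10 new (5, 9, 0, 8, 5, 5, 7, 5, 4, 9)
  "08016504245" → prefix "08016" already present; 6 new (5, 0, 4, 2, 4, 5)
  "5017979538" → 10 new (5, 0, 1, 7, 9, 7, 9, 5, 3, 8)
  "08016582" → prefix "080165" already present; 2 new (8, 2)
  "1705137" → 7 new (1, 7, 0, 5, 1, 3, 7)
  "0801610084" → prefix "08016" already present; 5 new (1, 0, 0, 8, 4)
  "055" → prefix "05" already present; 1 new (5)
  "2096" → 4 new (2, 0, 9, 6)
  "080165808" → prefix "0801658" already present; 2 new (0, 8)
  "50100326114" → prefix "501" already present; 8 new (0, 0, 3, 2, 6, 1, 1, 4)
  "08016218042" → prefix "080162180" already present; 2 new (4, 2)
  "08016218088" → prefix "080162180" already present; 2 new (8, 8)
  "08018305114" → prefix "0801" already present; 7 new (8, 3, 0, 5, 1, 1, 4)
  "059803" → prefix "059" already present; 3 new (8, 0, 3)
  "50100326" → prefix "50100326" already present; 0 new (none)
  "0801656029" → prefix "080165" already present; 4 new (6, 0, 2, 9)
  "198" → prefix "1" already present; 2 new (9, 8)
  "0801621804" → prefix "0801621804" already present; 0 new (none)
  "05487334" → prefix "05" already present; 6 new (4, 8, 7, 3, 3, 4)
Total nodes = 11 + 10 + 6 + 10 + 2 + 7 + 5 + 1 + 4 + 2 + 8 + 2 + 2 + 7 + 3 + 0 + 4 + 2 + 0 + 6 = 92

92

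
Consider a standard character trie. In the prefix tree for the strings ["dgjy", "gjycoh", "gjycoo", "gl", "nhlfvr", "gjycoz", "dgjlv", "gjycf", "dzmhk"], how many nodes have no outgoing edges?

9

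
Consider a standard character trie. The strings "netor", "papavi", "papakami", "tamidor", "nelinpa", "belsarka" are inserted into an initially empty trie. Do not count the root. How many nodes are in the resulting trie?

Trie structure (* marks end of a word):
(root)
├─ b
│  └─ e
│     └─ l
│        └─ s
│           └─ a
│              └─ r
│                 └─ k
│                    └─ a *
├─ n
│  └─ e
│     ├─ l
│     │  └─ i
│     │     └─ n
│     │        └─ p
│     │           └─ a *
│     └─ t
│        └─ o
│           └─ r *
├─ p
│  └─ a
│     └─ p
│        └─ a
│           ├─ k
│           │  └─ a
│           │     └─ m
│           │        └─ i *
│           └─ v
│              └─ i *
└─ t
   └─ a
      └─ m
         └─ i
            └─ d
               └─ o
                  └─ r *
Counting every labelled node above: 35.

35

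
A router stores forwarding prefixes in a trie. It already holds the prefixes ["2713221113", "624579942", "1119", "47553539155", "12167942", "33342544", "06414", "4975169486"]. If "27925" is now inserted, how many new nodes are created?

3

The longest prefix of "27925" already in the trie is "27" (length 2).
Each of the 3 remaining characters creates one node.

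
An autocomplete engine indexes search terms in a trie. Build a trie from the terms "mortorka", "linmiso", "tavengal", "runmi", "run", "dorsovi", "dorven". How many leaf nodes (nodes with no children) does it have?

Leaves are exactly the stored words that no other stored word extends.
Those words: "dorsovi", "dorven", "linmiso", "mortorka", "runmi", "tavengal"
Leaf count: 6

6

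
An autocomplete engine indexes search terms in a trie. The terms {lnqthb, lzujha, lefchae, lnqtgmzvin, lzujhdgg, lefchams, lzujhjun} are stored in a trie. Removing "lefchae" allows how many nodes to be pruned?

1

A node on "lefchae"'s path can go only if nothing else ends at it or branches off below it.
The suffix "e" (1 node) is used only by "lefchae"; the node for "lefcha" still has the child "m", so pruning stops there.
Nodes removed: 1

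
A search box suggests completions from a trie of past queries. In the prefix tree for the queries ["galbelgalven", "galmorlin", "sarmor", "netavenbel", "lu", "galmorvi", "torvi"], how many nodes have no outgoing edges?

7

Leaves are exactly the stored words that no other stored word extends.
Those words: "galbelgalven", "galmorlin", "galmorvi", "lu", "netavenbel", "sarmor", "torvi"
Leaf count: 7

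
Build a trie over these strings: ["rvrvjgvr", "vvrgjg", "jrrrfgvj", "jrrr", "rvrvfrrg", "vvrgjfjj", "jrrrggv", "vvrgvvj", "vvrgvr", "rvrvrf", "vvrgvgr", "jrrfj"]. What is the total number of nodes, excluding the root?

Count nodes per top-level branch (shared prefixes stored once):
  'j'-branch (jrrfj, jrrr, jrrrfgvj, jrrrggv): 13 nodes
  'r'-branch (rvrvfrrg, rvrvjgvr, rvrvrf): 14 nodes
  'v'-branch (vvrgjfjj, vvrgjg, vvrgvgr, vvrgvr, vvrgvvj): 15 nodes
Sum: 42

42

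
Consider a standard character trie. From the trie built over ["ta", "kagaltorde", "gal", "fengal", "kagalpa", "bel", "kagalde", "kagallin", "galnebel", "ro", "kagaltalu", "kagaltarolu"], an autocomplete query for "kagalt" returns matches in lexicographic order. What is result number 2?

kagaltarolu

Words with prefix "kagalt", in lexicographic order: "kagaltalu", "kagaltarolu", "kagaltorde"
The 2nd is kagaltarolu.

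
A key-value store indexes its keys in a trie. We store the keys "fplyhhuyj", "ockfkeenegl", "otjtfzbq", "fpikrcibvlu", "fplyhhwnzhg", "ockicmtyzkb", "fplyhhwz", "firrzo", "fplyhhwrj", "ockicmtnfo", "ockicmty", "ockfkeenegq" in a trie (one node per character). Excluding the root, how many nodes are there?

Trace insertions, counting only characters that open a new branch:
  "fplyhhuyj" → 9 new (f, p, l, y, h, h, u, y, j)
  "ockfkeenegl" → 11 new (o, c, k, f, k, e, e, n, e, g, l)
  "otjtfzbq" → prefix "o" already present; 7 new (t, j, t, f, z, b, q)
  "fpikrcibvlu" → prefix "fp" already present; 9 new (i, k, r, c, i, b, v, l, u)
  "fplyhhwnzhg" → prefix "fplyhh" already present; 5 new (w, n, z, h, g)
  "ockicmtyzkb" → prefix "ock" already present; 8 new (i, c, m, t, y, z, k, b)
  "fplyhhwz" → prefix "fplyhhw" already present; 1 new (z)
  "firrzo" → prefix "f" already present; 5 new (i, r, r, z, o)
  "fplyhhwrj" → prefix "fplyhhw" already present; 2 new (r, j)
  "ockicmtnfo" → prefix "ockicmt" already present; 3 new (n, f, o)
  "ockicmty" → prefix "ockicmty" already present; 0 new (none)
  "ockfkeenegq" → prefix "ockfkeeneg" already present; 1 new (q)
Total nodes = 9 + 11 + 7 + 9 + 5 + 8 + 1 + 5 + 2 + 3 + 0 + 1 = 61

61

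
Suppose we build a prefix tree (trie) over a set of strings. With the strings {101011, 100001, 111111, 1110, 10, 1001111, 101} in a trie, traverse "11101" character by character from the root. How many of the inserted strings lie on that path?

1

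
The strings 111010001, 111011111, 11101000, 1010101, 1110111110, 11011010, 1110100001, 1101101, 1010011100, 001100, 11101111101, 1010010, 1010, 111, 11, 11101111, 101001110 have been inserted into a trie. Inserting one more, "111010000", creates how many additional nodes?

0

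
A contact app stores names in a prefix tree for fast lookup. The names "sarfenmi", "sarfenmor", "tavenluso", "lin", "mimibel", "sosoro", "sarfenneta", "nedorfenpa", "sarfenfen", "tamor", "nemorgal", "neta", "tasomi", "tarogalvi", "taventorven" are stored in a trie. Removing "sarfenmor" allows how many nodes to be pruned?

After clearing the end-marker at "sarfenmor", prune upward until reaching a node still needed by another word.
The suffix "or" (2 nodes) is used only by "sarfenmor"; the node for "sarfenm" still has the child "i", so pruning stops there.
Nodes removed: 2

2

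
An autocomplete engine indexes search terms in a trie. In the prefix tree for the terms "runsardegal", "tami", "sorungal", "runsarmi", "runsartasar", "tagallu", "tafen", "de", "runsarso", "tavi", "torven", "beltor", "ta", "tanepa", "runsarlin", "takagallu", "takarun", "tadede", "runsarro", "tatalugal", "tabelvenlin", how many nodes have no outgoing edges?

20

A leaf is a node with no children — equivalently, the end of a word that is not a proper prefix of any other stored word.
Those words: "beltor", "de", "runsardegal", "runsarlin", "runsarmi", "runsarro", "runsarso", "runsartasar", "sorungal", "tabelvenlin", "tadede", "tafen", "tagallu", "takagallu", "takarun", "tami", "tanepa", "tatalugal", "tavi", "torven"
Leaf count: 20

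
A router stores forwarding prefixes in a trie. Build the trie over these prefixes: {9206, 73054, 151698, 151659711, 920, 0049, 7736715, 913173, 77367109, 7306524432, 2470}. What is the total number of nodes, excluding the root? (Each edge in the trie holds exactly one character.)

48

For each word, the new-node count is its length minus the longest prefix already in the trie:
  "9206" → 4 new (9, 2, 0, 6)
  "73054" → 5 new (7, 3, 0, 5, 4)
  "151698" → 6 new (1, 5, 1, 6, 9, 8)
  "151659711" → prefix "1516" already present; 5 new (5, 9, 7, 1, 1)
  "920" → prefix "920" already present; 0 new (none)
  "0049" → 4 new (0, 0, 4, 9)
  "7736715" → prefix "7" already present; 6 new (7, 3, 6, 7, 1, 5)
  "913173" → prefix "9" already present; 5 new (1, 3, 1, 7, 3)
  "77367109" → prefix "773671" already present; 2 new (0, 9)
  "7306524432" → prefix "730" already present; 7 new (6, 5, 2, 4, 4, 3, 2)
  "2470" → 4 new (2, 4, 7, 0)
Total nodes = 4 + 5 + 6 + 5 + 0 + 4 + 6 + 5 + 2 + 7 + 4 = 48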